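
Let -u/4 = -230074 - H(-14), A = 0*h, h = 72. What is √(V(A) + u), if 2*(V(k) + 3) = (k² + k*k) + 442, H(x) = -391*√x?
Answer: √(920514 - 1564*I*√14) ≈ 959.44 - 3.05*I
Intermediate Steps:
A = 0 (A = 0*72 = 0)
V(k) = 218 + k² (V(k) = -3 + ((k² + k*k) + 442)/2 = -3 + ((k² + k²) + 442)/2 = -3 + (2*k² + 442)/2 = -3 + (442 + 2*k²)/2 = -3 + (221 + k²) = 218 + k²)
u = 920296 - 1564*I*√14 (u = -4*(-230074 - (-391)*√(-14)) = -4*(-230074 - (-391)*I*√14) = -4*(-230074 + 391*I*√14) = 920296 - 1564*I*√14 ≈ 9.203e+5 - 5852.0*I)
√(V(A) + u) = √((218 + 0²) + (920296 - 1564*I*√14)) = √((218 + 0) + (920296 - 1564*I*√14)) = √(218 + (920296 - 1564*I*√14)) = √(920514 - 1564*I*√14)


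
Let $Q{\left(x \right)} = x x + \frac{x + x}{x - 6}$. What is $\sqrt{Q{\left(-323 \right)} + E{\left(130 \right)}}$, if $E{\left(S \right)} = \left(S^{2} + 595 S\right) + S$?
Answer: $\frac{\sqrt{21508673403}}{329} \approx 445.77$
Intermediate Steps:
$E{\left(S \right)} = S^{2} + 596 S$
$Q{\left(x \right)} = x^{2} + \frac{2 x}{-6 + x}$
$\sqrt{Q{\left(-323 \right)} + E{\left(130 \right)}} = \sqrt{- \frac{323 \left(2 + \left(-323\right)^{2} - -1938\right)}{-6 - 323} + 130 \left(596 + 130\right)} = \sqrt{- \frac{323 \left(2 + 104329 + 1938\right)}{-329} + 130 \cdot 726} = \sqrt{\left(-323\right) \left(- \frac{1}{329}\right) 106269 + 94380} = \sqrt{\frac{34324887}{329} + 94380} = \sqrt{\frac{65375907}{329}} = \frac{\sqrt{21508673403}}{329}$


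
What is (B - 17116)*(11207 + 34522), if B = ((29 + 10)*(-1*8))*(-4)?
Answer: -725627772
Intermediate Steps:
B = 1248 (B = (39*(-8))*(-4) = -312*(-4) = 1248)
(B - 17116)*(11207 + 34522) = (1248 - 17116)*(11207 + 34522) = -15868*45729 = -725627772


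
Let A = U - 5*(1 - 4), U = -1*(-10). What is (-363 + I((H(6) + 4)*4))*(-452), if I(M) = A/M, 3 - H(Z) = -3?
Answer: 327587/2 ≈ 1.6379e+5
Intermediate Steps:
U = 10
H(Z) = 6 (H(Z) = 3 - 1*(-3) = 3 + 3 = 6)
A = 25 (A = 10 - 5*(1 - 4) = 10 - 5*(-3) = 10 - 1*(-15) = 10 + 15 = 25)
I(M) = 25/M
(-363 + I((H(6) + 4)*4))*(-452) = (-363 + 25/(((6 + 4)*4)))*(-452) = (-363 + 25/((10*4)))*(-452) = (-363 + 25/40)*(-452) = (-363 + 25*(1/40))*(-452) = (-363 + 5/8)*(-452) = -2899/8*(-452) = 327587/2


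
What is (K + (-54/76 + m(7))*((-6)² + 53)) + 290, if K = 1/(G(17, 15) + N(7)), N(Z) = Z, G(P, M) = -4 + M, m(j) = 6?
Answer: 130100/171 ≈ 760.82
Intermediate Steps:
K = 1/18 (K = 1/((-4 + 15) + 7) = 1/(11 + 7) = 1/18 ≈ 0.055556)
(K + (-54/76 + m(7))*((-6)² + 53)) + 290 = (1/18 + (-54/76 + 6)*((-6)² + 53)) + 290 = (1/18 + (-54*1/76 + 6)*(36 + 53)) + 290 = (1/18 + (-27/38 + 6)*89) + 290 = (1/18 + (201/38)*89) + 290 = (1/18 + 17889/38) + 290 = 80510/171 + 290 = 130100/171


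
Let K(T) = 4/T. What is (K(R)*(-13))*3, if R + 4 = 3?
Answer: 156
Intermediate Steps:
R = -1 (R = -4 + 3 = -1)
(K(R)*(-13))*3 = ((4/(-1))*(-13))*3 = ((4*(-1))*(-13))*3 = -4*(-13)*3 = 52*3 = 156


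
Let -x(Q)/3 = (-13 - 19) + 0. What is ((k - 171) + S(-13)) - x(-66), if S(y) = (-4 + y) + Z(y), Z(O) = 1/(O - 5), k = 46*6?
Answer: -145/18 ≈ -8.0556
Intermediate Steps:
k = 276
x(Q) = 96 (x(Q) = -3*((-13 - 19) + 0) = -3*(-32 + 0) = -3*(-32) = 96)
Z(O) = 1/(-5 + O)
S(y) = -4 + y + 1/(-5 + y) (S(y) = (-4 + y) + 1/(-5 + y) = -4 + y + 1/(-5 + y))
((k - 171) + S(-13)) - x(-66) = ((276 - 171) + (1 + (-5 - 13)*(-4 - 13))/(-5 - 13)) - 1*96 = (105 + (1 - 18*(-17))/(-18)) - 96 = (105 - (1 + 306)/18) - 96 = (105 - 1/18*307) - 96 = (105 - 307/18) - 96 = 1583/18 - 96 = -145/18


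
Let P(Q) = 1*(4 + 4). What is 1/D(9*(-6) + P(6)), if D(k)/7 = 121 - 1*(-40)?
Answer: 1/1127 ≈ 0.00088731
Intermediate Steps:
P(Q) = 8 (P(Q) = 1*8 = 8)
D(k) = 1127 (D(k) = 7*(121 - 1*(-40)) = 7*(121 + 40) = 7*161 = 1127)
1/D(9*(-6) + P(6)) = 1/1127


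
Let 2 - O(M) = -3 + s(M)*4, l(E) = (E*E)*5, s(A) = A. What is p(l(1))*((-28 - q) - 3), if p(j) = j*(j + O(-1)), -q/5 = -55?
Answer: -21420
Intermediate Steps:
q = 275 (q = -5*(-55) = 275)
l(E) = 5*E² (l(E) = E²*5 = 5*E²)
O(M) = 5 - 4*M (O(M) = 2 - (-3 + M*4) = 2 - (-3 + 4*M) = 2 + (3 - 4*M) = 5 - 4*M)
p(j) = j*(9 + j) (p(j) = j*(j + (5 - 4*(-1))) = j*(j + (5 + 4)) = j*(j + 9) = j*(9 + j))
p(l(1))*((-28 - q) - 3) = ((5*1²)*(9 + 5*1²))*((-28 - 1*275) - 3) = ((5*1)*(9 + 5*1))*((-28 - 275) - 3) = (5*(9 + 5))*(-303 - 3) = (5*14)*(-306) = 70*(-306) = -21420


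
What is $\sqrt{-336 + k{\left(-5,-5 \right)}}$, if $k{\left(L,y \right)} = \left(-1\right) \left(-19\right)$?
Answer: $i \sqrt{317} \approx 17.805 i$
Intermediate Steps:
$k{\left(L,y \right)} = 19$
$\sqrt{-336 + k{\left(-5,-5 \right)}} = \sqrt{-336 + 19} = \sqrt{-317} = i \sqrt{317}$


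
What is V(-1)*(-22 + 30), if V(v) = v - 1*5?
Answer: -48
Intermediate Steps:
V(v) = -5 + v (V(v) = v - 5 = -5 + v)
V(-1)*(-22 + 30) = (-5 - 1)*(-22 + 30) = -6*8 = -48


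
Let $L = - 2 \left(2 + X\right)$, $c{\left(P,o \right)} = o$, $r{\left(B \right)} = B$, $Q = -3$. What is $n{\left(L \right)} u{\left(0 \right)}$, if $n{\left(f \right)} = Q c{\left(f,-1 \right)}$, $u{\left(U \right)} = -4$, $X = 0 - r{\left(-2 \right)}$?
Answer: $-12$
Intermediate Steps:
$X = 2$ ($X = 0 - -2 = 0 + 2 = 2$)
$L = -8$ ($L = - 2 \left(2 + 2\right) = \left(-2\right) 4 = -8$)
$n{\left(f \right)} = 3$ ($n{\left(f \right)} = \left(-3\right) \left(-1\right) = 3$)
$n{\left(L \right)} u{\left(0 \right)} = 3 \left(-4\right) = -12$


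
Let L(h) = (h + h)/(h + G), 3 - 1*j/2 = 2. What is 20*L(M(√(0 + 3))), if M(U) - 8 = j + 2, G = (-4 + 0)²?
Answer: 120/7 ≈ 17.143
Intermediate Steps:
j = 2 (j = 6 - 2*2 = 6 - 4 = 2)
G = 16 (G = (-4)² = 16)
M(U) = 12 (M(U) = 8 + (2 + 2) = 8 + 4 = 12)
L(h) = 2*h/(16 + h) (L(h) = (h + h)/(h + 16) = (2*h)/(16 + h) = 2*h/(16 + h))
20*L(M(√(0 + 3))) = 20*(2*12/(16 + 12)) = 20*(2*12/28) = 20*(2*12*(1/28)) = 20*(6/7) = 120/7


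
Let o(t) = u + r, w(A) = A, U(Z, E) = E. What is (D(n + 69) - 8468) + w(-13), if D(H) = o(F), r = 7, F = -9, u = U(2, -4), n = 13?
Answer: -8478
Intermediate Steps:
u = -4
o(t) = 3 (o(t) = -4 + 7 = 3)
D(H) = 3
(D(n + 69) - 8468) + w(-13) = (3 - 8468) - 13 = -8465 - 13 = -8478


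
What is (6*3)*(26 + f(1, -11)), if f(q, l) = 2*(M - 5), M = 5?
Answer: 468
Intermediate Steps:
f(q, l) = 0 (f(q, l) = 2*(5 - 5) = 2*0 = 0)
(6*3)*(26 + f(1, -11)) = (6*3)*(26 + 0) = 18*26 = 468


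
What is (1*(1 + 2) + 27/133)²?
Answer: 181476/17689 ≈ 10.259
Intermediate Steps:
(1*(1 + 2) + 27/133)² = (1*3 + 27*(1/133))² = (3 + 27/133)² = (426/133)² = 181476/17689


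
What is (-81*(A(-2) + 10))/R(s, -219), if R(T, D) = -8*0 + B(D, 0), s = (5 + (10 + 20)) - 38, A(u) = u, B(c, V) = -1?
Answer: 648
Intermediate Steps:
s = -3 (s = (5 + 30) - 38 = 35 - 38 = -3)
R(T, D) = -1 (R(T, D) = -8*0 - 1 = 0 - 1 = -1)
(-81*(A(-2) + 10))/R(s, -219) = -81*(-2 + 10)/(-1) = -81*8*(-1) = -648*(-1) = 648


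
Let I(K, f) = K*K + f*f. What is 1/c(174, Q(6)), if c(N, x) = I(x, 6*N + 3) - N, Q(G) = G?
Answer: 1/1096071 ≈ 9.1235e-7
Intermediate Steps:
I(K, f) = K**2 + f**2
c(N, x) = x**2 + (3 + 6*N)**2 - N (c(N, x) = (x**2 + (6*N + 3)**2) - N = (x**2 + (3 + 6*N)**2) - N = x**2 + (3 + 6*N)**2 - N)
1/c(174, Q(6)) = 1/(6**2 - 1*174 + 9*(1 + 2*174)**2) = 1/(36 - 174 + 9*(1 + 348)**2) = 1/(36 - 174 + 9*349**2) = 1/(36 - 174 + 9*121801) = 1/(36 - 174 + 1096209) = 1/1096071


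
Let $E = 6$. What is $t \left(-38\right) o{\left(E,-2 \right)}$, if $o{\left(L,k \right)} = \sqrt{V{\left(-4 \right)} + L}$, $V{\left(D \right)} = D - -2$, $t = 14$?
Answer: $-1064$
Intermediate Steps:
$V{\left(D \right)} = 2 + D$ ($V{\left(D \right)} = D + 2 = 2 + D$)
$o{\left(L,k \right)} = \sqrt{-2 + L}$ ($o{\left(L,k \right)} = \sqrt{\left(2 - 4\right) + L} = \sqrt{-2 + L}$)
$t \left(-38\right) o{\left(E,-2 \right)} = 14 \left(-38\right) \sqrt{-2 + 6} = - 532 \sqrt{4} = \left(-532\right) 2 = -1064$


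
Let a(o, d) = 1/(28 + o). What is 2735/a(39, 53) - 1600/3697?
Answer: 677455165/3697 ≈ 1.8324e+5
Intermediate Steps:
2735/a(39, 53) - 1600/3697 = 2735/(1/(28 + 39)) - 1600/3697 = 2735/(1/67) - 1600*1/3697 = 2735/(1/67) - 1600/3697 = 2735*67 - 1600/3697 = 183245 - 1600/3697 = 677455165/3697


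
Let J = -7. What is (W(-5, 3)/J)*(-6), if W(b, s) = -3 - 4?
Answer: -6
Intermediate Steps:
W(b, s) = -7
(W(-5, 3)/J)*(-6) = -7/(-7)*(-6) = -7*(-⅐)*(-6) = 1*(-6) = -6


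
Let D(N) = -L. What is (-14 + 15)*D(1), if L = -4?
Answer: 4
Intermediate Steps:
D(N) = 4 (D(N) = -1*(-4) = 4)
(-14 + 15)*D(1) = (-14 + 15)*4 = 1*4 = 4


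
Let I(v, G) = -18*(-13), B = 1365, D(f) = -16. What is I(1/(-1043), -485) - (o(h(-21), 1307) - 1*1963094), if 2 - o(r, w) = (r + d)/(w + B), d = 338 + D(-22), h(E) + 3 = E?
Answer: 2623003685/1336 ≈ 1.9633e+6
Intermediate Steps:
h(E) = -3 + E
d = 322 (d = 338 - 16 = 322)
o(r, w) = 2 - (322 + r)/(1365 + w) (o(r, w) = 2 - (r + 322)/(w + 1365) = 2 - (322 + r)/(1365 + w))
I(v, G) = 234
I(1/(-1043), -485) - (o(h(-21), 1307) - 1*1963094) = 234 - ((2408 - (-3 - 21) + 2*1307)/(1365 + 1307) - 1*1963094) = 234 - ((2408 - 1*(-24) + 2614)/2672 - 1963094) = 234 - ((2408 + 24 + 2614)/2672 - 1963094) = 234 - ((1/2672)*5046 - 1963094) = 234 - (2523/1336 - 1963094) = 234 - 1*(-2622691061/1336) = 234 + 2622691061/1336 = 2623003685/1336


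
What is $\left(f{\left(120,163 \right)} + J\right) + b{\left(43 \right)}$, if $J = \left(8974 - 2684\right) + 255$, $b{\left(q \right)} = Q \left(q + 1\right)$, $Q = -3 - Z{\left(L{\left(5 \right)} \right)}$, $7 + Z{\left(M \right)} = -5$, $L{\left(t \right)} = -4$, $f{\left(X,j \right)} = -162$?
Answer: $6779$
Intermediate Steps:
$Z{\left(M \right)} = -12$ ($Z{\left(M \right)} = -7 - 5 = -12$)
$Q = 9$ ($Q = -3 - -12 = -3 + 12 = 9$)
$b{\left(q \right)} = 9 + 9 q$ ($b{\left(q \right)} = 9 \left(q + 1\right) = 9 \left(1 + q\right) = 9 + 9 q$)
$J = 6545$ ($J = 6290 + 255 = 6545$)
$\left(f{\left(120,163 \right)} + J\right) + b{\left(43 \right)} = \left(-162 + 6545\right) + \left(9 + 9 \cdot 43\right) = 6383 + \left(9 + 387\right) = 6383 + 396 = 6779$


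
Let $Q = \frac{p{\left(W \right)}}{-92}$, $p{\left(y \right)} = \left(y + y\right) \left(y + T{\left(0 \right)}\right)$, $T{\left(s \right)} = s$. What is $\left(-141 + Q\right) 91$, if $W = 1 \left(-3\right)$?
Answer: $- \frac{591045}{46} \approx -12849.0$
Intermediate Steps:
$W = -3$
$p{\left(y \right)} = 2 y^{2}$ ($p{\left(y \right)} = \left(y + y\right) \left(y + 0\right) = 2 y y = 2 y^{2}$)
$Q = - \frac{9}{46}$ ($Q = \frac{2 \left(-3\right)^{2}}{-92} = 2 \cdot 9 \left(- \frac{1}{92}\right) = 18 \left(- \frac{1}{92}\right) = - \frac{9}{46} \approx -0.19565$)
$\left(-141 + Q\right) 91 = \left(-141 - \frac{9}{46}\right) 91 = \left(- \frac{6495}{46}\right) 91 = - \frac{591045}{46}$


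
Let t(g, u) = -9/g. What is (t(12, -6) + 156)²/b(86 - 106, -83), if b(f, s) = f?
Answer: -385641/320 ≈ -1205.1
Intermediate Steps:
(t(12, -6) + 156)²/b(86 - 106, -83) = (-9/12 + 156)²/(86 - 106) = (-9*1/12 + 156)²/(-20) = (-¾ + 156)²*(-1/20) = (621/4)²*(-1/20) = (385641/16)*(-1/20) = -385641/320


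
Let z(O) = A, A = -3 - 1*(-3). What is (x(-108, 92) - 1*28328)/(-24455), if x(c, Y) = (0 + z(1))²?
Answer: 28328/24455 ≈ 1.1584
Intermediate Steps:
A = 0 (A = -3 + 3 = 0)
z(O) = 0
x(c, Y) = 0 (x(c, Y) = (0 + 0)² = 0² = 0)
(x(-108, 92) - 1*28328)/(-24455) = (0 - 1*28328)/(-24455) = (0 - 28328)*(-1/24455) = -28328*(-1/24455) = 28328/24455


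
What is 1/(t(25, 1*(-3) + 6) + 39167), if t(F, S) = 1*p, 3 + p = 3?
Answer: 1/39167 ≈ 2.5532e-5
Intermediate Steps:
p = 0 (p = -3 + 3 = 0)
t(F, S) = 0 (t(F, S) = 1*0 = 0)
1/(t(25, 1*(-3) + 6) + 39167) = 1/(0 + 39167) = 1/39167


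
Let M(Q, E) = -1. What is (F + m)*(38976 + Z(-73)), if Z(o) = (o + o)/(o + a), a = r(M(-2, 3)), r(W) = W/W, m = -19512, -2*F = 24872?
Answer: -11207430283/9 ≈ -1.2453e+9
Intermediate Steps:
F = -12436 (F = -½*24872 = -12436)
r(W) = 1
a = 1
Z(o) = 2*o/(1 + o) (Z(o) = (o + o)/(o + 1) = (2*o)/(1 + o) = 2*o/(1 + o))
(F + m)*(38976 + Z(-73)) = (-12436 - 19512)*(38976 + 2*(-73)/(1 - 73)) = -31948*(38976 + 2*(-73)/(-72)) = -31948*(38976 + 2*(-73)*(-1/72)) = -31948*(38976 + 73/36) = -31948*1403209/36 = -11207430283/9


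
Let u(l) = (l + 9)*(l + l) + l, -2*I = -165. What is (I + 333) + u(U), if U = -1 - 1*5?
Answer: 747/2 ≈ 373.50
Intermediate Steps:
I = 165/2 (I = -1/2*(-165) = 165/2 ≈ 82.500)
U = -6 (U = -1 - 5 = -6)
u(l) = l + 2*l*(9 + l) (u(l) = (9 + l)*(2*l) + l = 2*l*(9 + l) + l = l + 2*l*(9 + l))
(I + 333) + u(U) = (165/2 + 333) - 6*(19 + 2*(-6)) = 831/2 - 6*(19 - 12) = 831/2 - 6*7 = 831/2 - 42 = 747/2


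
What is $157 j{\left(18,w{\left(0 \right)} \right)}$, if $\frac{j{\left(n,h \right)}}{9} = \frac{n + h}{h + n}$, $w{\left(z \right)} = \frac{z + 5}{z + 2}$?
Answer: $1413$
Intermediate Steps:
$w{\left(z \right)} = \frac{5 + z}{2 + z}$
$j{\left(n,h \right)} = 9$ ($j{\left(n,h \right)} = 9 \frac{n + h}{h + n} = 9 \frac{h + n}{h + n} = 9 \cdot 1 = 9$)
$157 j{\left(18,w{\left(0 \right)} \right)} = 157 \cdot 9 = 1413$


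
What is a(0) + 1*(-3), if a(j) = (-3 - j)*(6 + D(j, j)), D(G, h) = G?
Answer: -21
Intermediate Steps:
a(j) = (-3 - j)*(6 + j)
a(0) + 1*(-3) = (-18 - 1*0² - 9*0) + 1*(-3) = (-18 - 1*0 + 0) - 3 = (-18 + 0 + 0) - 3 = -18 - 3 = -21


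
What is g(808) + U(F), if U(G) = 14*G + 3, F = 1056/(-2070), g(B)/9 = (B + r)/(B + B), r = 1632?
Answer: 658367/69690 ≈ 9.4471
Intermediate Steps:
g(B) = 9*(1632 + B)/(2*B) (g(B) = 9*((B + 1632)/(B + B)) = 9*((1632 + B)/((2*B))) = 9*((1632 + B)*(1/(2*B))) = 9*((1632 + B)/(2*B)) = 9*(1632 + B)/(2*B))
F = -176/345 (F = 1056*(-1/2070) = -176/345 ≈ -0.51015)
U(G) = 3 + 14*G
g(808) + U(F) = (9/2 + 7344/808) + (3 + 14*(-176/345)) = (9/2 + 7344*(1/808)) + (3 - 2464/345) = (9/2 + 918/101) - 1429/345 = 2745/202 - 1429/345 = 658367/69690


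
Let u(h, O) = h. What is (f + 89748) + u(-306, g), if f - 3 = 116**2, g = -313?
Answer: 102901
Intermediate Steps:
f = 13459 (f = 3 + 116**2 = 3 + 13456 = 13459)
(f + 89748) + u(-306, g) = (13459 + 89748) - 306 = 103207 - 306 = 102901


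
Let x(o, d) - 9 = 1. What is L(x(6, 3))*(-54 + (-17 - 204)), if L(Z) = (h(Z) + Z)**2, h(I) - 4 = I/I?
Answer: -61875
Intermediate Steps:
h(I) = 5 (h(I) = 4 + I/I = 4 + 1 = 5)
x(o, d) = 10 (x(o, d) = 9 + 1 = 10)
L(Z) = (5 + Z)**2
L(x(6, 3))*(-54 + (-17 - 204)) = (5 + 10)**2*(-54 + (-17 - 204)) = 15**2*(-54 - 221) = 225*(-275) = -61875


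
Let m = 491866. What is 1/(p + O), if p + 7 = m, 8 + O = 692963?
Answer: 1/1184814 ≈ 8.4401e-7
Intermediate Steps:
O = 692955 (O = -8 + 692963 = 692955)
p = 491859 (p = -7 + 491866 = 491859)
1/(p + O) = 1/(491859 + 692955) = 1/1184814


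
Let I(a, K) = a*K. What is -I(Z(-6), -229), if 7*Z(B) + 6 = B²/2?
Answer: 2748/7 ≈ 392.57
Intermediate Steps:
Z(B) = -6/7 + B²/14 (Z(B) = -6/7 + (B²/2)/7 = -6/7 + B²/14)
I(a, K) = K*a
-I(Z(-6), -229) = -(-229)*(-6/7 + (1/14)*(-6)²) = -(-229)*(-6/7 + (1/14)*36) = -(-229)*(-6/7 + 18/7) = -(-229)*12/7 = -1*(-2748/7) = 2748/7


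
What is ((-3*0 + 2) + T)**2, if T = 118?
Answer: 14400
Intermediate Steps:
((-3*0 + 2) + T)**2 = ((-3*0 + 2) + 118)**2 = ((0 + 2) + 118)**2 = (2 + 118)**2 = 120**2 = 14400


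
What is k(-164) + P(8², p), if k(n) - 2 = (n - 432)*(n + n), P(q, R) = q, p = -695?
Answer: 195554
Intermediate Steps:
k(n) = 2 + 2*n*(-432 + n) (k(n) = 2 + (n - 432)*(n + n) = 2 + (-432 + n)*(2*n) = 2 + 2*n*(-432 + n))
k(-164) + P(8², p) = (2 - 864*(-164) + 2*(-164)²) + 8² = (2 + 141696 + 2*26896) + 64 = (2 + 141696 + 53792) + 64 = 195490 + 64 = 195554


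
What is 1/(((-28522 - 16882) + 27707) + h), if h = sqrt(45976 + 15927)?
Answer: -17697/313121906 - sqrt(61903)/313121906 ≈ -5.7312e-5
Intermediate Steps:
h = sqrt(61903) ≈ 248.80
1/(((-28522 - 16882) + 27707) + h) = 1/(((-28522 - 16882) + 27707) + sqrt(61903)) = 1/((-45404 + 27707) + sqrt(61903)) = 1/(-17697 + sqrt(61903))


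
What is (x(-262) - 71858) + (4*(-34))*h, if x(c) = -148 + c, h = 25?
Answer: -75668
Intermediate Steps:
(x(-262) - 71858) + (4*(-34))*h = ((-148 - 262) - 71858) + (4*(-34))*25 = (-410 - 71858) - 136*25 = -72268 - 3400 = -75668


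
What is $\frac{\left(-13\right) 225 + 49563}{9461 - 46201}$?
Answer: $- \frac{23319}{18370} \approx -1.2694$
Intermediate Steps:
$\frac{\left(-13\right) 225 + 49563}{9461 - 46201} = \frac{-2925 + 49563}{-36740} = 46638 \left(- \frac{1}{36740}\right) = - \frac{23319}{18370}$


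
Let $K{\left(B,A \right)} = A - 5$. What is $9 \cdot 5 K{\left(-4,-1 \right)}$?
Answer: $-270$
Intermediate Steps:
$K{\left(B,A \right)} = -5 + A$
$9 \cdot 5 K{\left(-4,-1 \right)} = 9 \cdot 5 \left(-5 - 1\right) = 45 \left(-6\right) = -270$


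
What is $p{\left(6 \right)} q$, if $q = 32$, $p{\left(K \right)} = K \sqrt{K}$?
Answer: $192 \sqrt{6} \approx 470.3$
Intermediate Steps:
$p{\left(K \right)} = K^{\frac{3}{2}}$
$p{\left(6 \right)} q = 6^{\frac{3}{2}} \cdot 32 = 6 \sqrt{6} \cdot 32 = 192 \sqrt{6}$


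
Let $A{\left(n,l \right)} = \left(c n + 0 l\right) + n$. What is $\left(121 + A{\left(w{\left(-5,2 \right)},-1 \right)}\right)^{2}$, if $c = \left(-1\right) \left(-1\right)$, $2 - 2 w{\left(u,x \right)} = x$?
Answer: $14641$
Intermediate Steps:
$w{\left(u,x \right)} = 1 - \frac{x}{2}$
$c = 1$
$A{\left(n,l \right)} = 2 n$ ($A{\left(n,l \right)} = \left(1 n + 0 l\right) + n = \left(n + 0\right) + n = n + n = 2 n$)
$\left(121 + A{\left(w{\left(-5,2 \right)},-1 \right)}\right)^{2} = \left(121 + 2 \left(1 - 1\right)\right)^{2} = \left(121 + 2 \cdot 0\right)^{2} = \left(121 + 0\right)^{2} = 121^{2} = 14641$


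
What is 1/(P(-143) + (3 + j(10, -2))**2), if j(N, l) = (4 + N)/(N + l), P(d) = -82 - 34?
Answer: -16/1495 ≈ -0.010702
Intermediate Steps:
P(d) = -116
j(N, l) = (4 + N)/(N + l)
1/(P(-143) + (3 + j(10, -2))**2) = 1/(-116 + (3 + (4 + 10)/(10 - 2))**2) = 1/(-116 + (3 + 14/8)**2) = 1/(-116 + (3 + (1/8)*14)**2) = 1/(-116 + (3 + 7/4)**2) = 1/(-116 + (19/4)**2) = 1/(-116 + 361/16) = 1/(-1495/16) = -16/1495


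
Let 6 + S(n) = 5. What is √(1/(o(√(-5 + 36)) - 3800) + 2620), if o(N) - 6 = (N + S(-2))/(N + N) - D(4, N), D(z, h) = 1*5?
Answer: √(617028278 + 2620*√31)/√(235507 + √31) ≈ 51.186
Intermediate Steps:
S(n) = -1 (S(n) = -6 + 5 = -1)
D(z, h) = 5
o(N) = 1 + (-1 + N)/(2*N) (o(N) = 6 + ((N - 1)/(N + N) - 1*5) = 6 + ((-1 + N)/((2*N)) - 5) = 6 + ((-1 + N)*(1/(2*N)) - 5) = 6 + ((-1 + N)/(2*N) - 5) = 6 + (-5 + (-1 + N)/(2*N)) = 1 + (-1 + N)/(2*N))
√(1/(o(√(-5 + 36)) - 3800) + 2620) = √(1/((-1 + 3*√(-5 + 36))/(2*(√(-5 + 36))) - 3800) + 2620) = √(1/((-1 + 3*√31)/(2*(√31)) - 3800) + 2620) = √(1/((√31/31)*(-1 + 3*√31)/2 - 3800) + 2620) = √(1/(√31*(-1 + 3*√31)/62 - 3800) + 2620) = √(1/(-3800 + √31*(-1 + 3*√31)/62) + 2620) = √(2620 + 1/(-3800 + √31*(-1 + 3*√31)/62))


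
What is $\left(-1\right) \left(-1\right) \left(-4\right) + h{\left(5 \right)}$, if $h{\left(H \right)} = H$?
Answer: $1$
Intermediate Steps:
$\left(-1\right) \left(-1\right) \left(-4\right) + h{\left(5 \right)} = \left(-1\right) \left(-1\right) \left(-4\right) + 5 = 1 \left(-4\right) + 5 = -4 + 5 = 1$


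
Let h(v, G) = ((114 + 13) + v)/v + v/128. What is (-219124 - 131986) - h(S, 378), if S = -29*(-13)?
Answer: -16943370801/48256 ≈ -3.5111e+5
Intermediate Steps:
S = 377
h(v, G) = v/128 + (127 + v)/v (h(v, G) = (127 + v)/v + v*(1/128) = (127 + v)/v + v/128 = v/128 + (127 + v)/v)
(-219124 - 131986) - h(S, 378) = (-219124 - 131986) - (1 + 127/377 + (1/128)*377) = -351110 - (1 + 127*(1/377) + 377/128) = -351110 - (1 + 127/377 + 377/128) = -351110 - 1*206641/48256 = -351110 - 206641/48256 = -16943370801/48256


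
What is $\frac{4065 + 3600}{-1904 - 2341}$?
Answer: $- \frac{511}{283} \approx -1.8057$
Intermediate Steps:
$\frac{4065 + 3600}{-1904 - 2341} = \frac{7665}{-4245} = 7665 \left(- \frac{1}{4245}\right) = - \frac{511}{283}$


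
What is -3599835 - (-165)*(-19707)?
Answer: -6851490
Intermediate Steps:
-3599835 - (-165)*(-19707) = -3599835 - 1*3251655 = -3599835 - 3251655 = -6851490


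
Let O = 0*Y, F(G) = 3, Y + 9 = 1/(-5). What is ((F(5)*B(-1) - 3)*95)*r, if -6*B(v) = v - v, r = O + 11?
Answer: -3135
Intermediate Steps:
Y = -46/5 (Y = -9 + 1/(-5) = -9 + 1*(-1/5) = -9 - 1/5 = -46/5 ≈ -9.2000)
O = 0 (O = 0*(-46/5) = 0)
r = 11 (r = 0 + 11 = 11)
B(v) = 0 (B(v) = -(v - v)/6 = -1/6*0 = 0)
((F(5)*B(-1) - 3)*95)*r = ((3*0 - 3)*95)*11 = ((0 - 3)*95)*11 = -3*95*11 = -285*11 = -3135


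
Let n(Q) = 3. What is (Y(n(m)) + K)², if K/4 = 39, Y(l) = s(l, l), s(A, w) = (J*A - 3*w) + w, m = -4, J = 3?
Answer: 25281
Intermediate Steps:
s(A, w) = -2*w + 3*A (s(A, w) = (3*A - 3*w) + w = (-3*w + 3*A) + w = -2*w + 3*A)
Y(l) = l (Y(l) = -2*l + 3*l = l)
K = 156 (K = 4*39 = 156)
(Y(n(m)) + K)² = (3 + 156)² = 159² = 25281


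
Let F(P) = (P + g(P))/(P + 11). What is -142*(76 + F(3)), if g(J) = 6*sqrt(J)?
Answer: -75757/7 - 426*sqrt(3)/7 ≈ -10928.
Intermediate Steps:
F(P) = (P + 6*sqrt(P))/(11 + P) (F(P) = (P + 6*sqrt(P))/(P + 11) = (P + 6*sqrt(P))/(11 + P))
-142*(76 + F(3)) = -142*(76 + (3 + 6*sqrt(3))/(11 + 3)) = -142*(76 + (3 + 6*sqrt(3))/14) = -142*(76 + (3/14 + 3*sqrt(3)/7)) = -142*(1067/14 + 3*sqrt(3)/7) = -75757/7 - 426*sqrt(3)/7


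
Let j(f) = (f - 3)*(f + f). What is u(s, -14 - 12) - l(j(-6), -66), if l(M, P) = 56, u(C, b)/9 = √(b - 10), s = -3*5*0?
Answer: -56 + 54*I ≈ -56.0 + 54.0*I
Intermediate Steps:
s = 0 (s = -15*0 = 0)
j(f) = 2*f*(-3 + f) (j(f) = (-3 + f)*(2*f) = 2*f*(-3 + f))
u(C, b) = 9*√(-10 + b) (u(C, b) = 9*√(b - 10) = 9*√(-10 + b))
u(s, -14 - 12) - l(j(-6), -66) = 9*√(-10 + (-14 - 12)) - 1*56 = 9*√(-10 - 26) - 56 = 9*√(-36) - 56 = 9*(6*I) - 56 = 54*I - 56 = -56 + 54*I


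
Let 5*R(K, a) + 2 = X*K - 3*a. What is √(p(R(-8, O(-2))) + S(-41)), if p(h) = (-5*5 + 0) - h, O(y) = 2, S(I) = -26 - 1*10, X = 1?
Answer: 17*I*√5/5 ≈ 7.6026*I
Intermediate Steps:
S(I) = -36 (S(I) = -26 - 10 = -36)
R(K, a) = -⅖ - 3*a/5 + K/5 (R(K, a) = -⅖ + (1*K - 3*a)/5 = -⅖ + (K - 3*a)/5 = -⅖ + (-3*a/5 + K/5) = -⅖ - 3*a/5 + K/5)
p(h) = -25 - h (p(h) = (-25 + 0) - h = -25 - h)
√(p(R(-8, O(-2))) + S(-41)) = √((-25 - (-⅖ - ⅗*2 + (⅕)*(-8))) - 36) = √((-25 - (-⅖ - 6/5 - 8/5)) - 36) = √((-25 - 1*(-16/5)) - 36) = √((-25 + 16/5) - 36) = √(-109/5 - 36) = √(-289/5) = 17*I*√5/5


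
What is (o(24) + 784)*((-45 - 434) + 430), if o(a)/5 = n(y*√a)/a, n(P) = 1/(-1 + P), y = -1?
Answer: -21205877/552 + 245*√6/276 ≈ -38414.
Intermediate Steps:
o(a) = 5/(a*(-1 - √a)) (o(a) = 5*(1/((-1 - √a)*a)) = 5*(1/(a*(-1 - √a))) = 5/(a*(-1 - √a)))
(o(24) + 784)*((-45 - 434) + 430) = (-5/(24 + 24^(3/2)) + 784)*((-45 - 434) + 430) = (-5/(24 + 48*√6) + 784)*(-479 + 430) = (784 - 5/(24 + 48*√6))*(-49) = -38416 + 245/(24 + 48*√6)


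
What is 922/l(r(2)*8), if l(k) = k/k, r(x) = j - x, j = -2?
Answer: 922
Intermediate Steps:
r(x) = -2 - x
l(k) = 1
922/l(r(2)*8) = 922/1 = 922*1 = 922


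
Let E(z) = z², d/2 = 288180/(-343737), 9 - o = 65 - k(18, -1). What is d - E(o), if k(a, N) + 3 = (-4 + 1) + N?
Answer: -151652057/38193 ≈ -3970.7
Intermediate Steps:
k(a, N) = -6 + N (k(a, N) = -3 + ((-4 + 1) + N) = -3 + (-3 + N) = -6 + N)
o = -63 (o = 9 - (65 - (-6 - 1)) = 9 - (65 - 1*(-7)) = 9 - (65 + 7) = 9 - 1*72 = 9 - 72 = -63)
d = -64040/38193 (d = 2*(288180/(-343737)) = 2*(288180*(-1/343737)) = 2*(-32020/38193) = -64040/38193 ≈ -1.6767)
d - E(o) = -64040/38193 - 1*(-63)² = -64040/38193 - 1*3969 = -64040/38193 - 3969 = -151652057/38193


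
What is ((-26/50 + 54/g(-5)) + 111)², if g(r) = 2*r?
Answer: 6901129/625 ≈ 11042.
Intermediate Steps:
((-26/50 + 54/g(-5)) + 111)² = ((-26/50 + 54/((2*(-5)))) + 111)² = ((-26*1/50 + 54/(-10)) + 111)² = ((-13/25 + 54*(-⅒)) + 111)² = ((-13/25 - 27/5) + 111)² = (-148/25 + 111)² = (2627/25)² = 6901129/625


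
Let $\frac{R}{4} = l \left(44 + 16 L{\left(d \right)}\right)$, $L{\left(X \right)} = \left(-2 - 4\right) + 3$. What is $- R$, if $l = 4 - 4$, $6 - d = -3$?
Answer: $0$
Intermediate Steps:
$d = 9$ ($d = 6 - -3 = 6 + 3 = 9$)
$L{\left(X \right)} = -3$ ($L{\left(X \right)} = -6 + 3 = -3$)
$l = 0$
$R = 0$ ($R = 4 \cdot 0 \left(44 + 16 \left(-3\right)\right) = 4 \cdot 0 \left(44 - 48\right) = 4 \cdot 0 \left(-4\right) = 4 \cdot 0 = 0$)
$- R = \left(-1\right) 0 = 0$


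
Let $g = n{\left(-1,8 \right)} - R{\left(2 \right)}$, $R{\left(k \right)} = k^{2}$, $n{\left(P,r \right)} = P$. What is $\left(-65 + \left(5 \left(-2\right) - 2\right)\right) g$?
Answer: $385$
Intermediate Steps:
$g = -5$ ($g = -1 - 2^{2} = -1 - 4 = -5$)
$\left(-65 + \left(5 \left(-2\right) - 2\right)\right) g = \left(-65 + \left(5 \left(-2\right) - 2\right)\right) \left(-5\right) = \left(-65 - 12\right) \left(-5\right) = \left(-77\right) \left(-5\right) = 385$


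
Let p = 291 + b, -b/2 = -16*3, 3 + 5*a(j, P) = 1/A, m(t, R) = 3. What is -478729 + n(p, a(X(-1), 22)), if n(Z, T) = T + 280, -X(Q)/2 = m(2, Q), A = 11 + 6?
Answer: -8133643/17 ≈ -4.7845e+5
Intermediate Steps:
A = 17
X(Q) = -6 (X(Q) = -2*3 = -6)
a(j, P) = -10/17 (a(j, P) = -⅗ + (⅕)/17 = -⅗ + (⅕)*(1/17) = -⅗ + 1/85 = -10/17)
b = 96 (b = -(-32)*3 = -2*(-48) = 96)
p = 387 (p = 291 + 96 = 387)
n(Z, T) = 280 + T
-478729 + n(p, a(X(-1), 22)) = -478729 + (280 - 10/17) = -478729 + 4750/17 = -8133643/17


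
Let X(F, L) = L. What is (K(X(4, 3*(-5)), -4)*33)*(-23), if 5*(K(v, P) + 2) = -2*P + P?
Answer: 4554/5 ≈ 910.80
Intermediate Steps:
K(v, P) = -2 - P/5 (K(v, P) = -2 + (-2*P + P)/5 = -2 + (-P)/5 = -2 - P/5)
(K(X(4, 3*(-5)), -4)*33)*(-23) = ((-2 - ⅕*(-4))*33)*(-23) = ((-2 + ⅘)*33)*(-23) = -6/5*33*(-23) = -198/5*(-23) = 4554/5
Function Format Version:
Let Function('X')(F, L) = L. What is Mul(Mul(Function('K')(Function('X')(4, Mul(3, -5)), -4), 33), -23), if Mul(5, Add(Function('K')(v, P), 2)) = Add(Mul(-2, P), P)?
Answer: Rational(4554, 5) ≈ 910.80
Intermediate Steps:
Function('K')(v, P) = Add(-2, Mul(Rational(-1, 5), P)) (Function('K')(v, P) = Add(-2, Mul(Rational(1, 5), Add(Mul(-2, P), P))) = Add(-2, Mul(Rational(1, 5), Mul(-1, P))) = Add(-2, Mul(Rational(-1, 5), P)))
Mul(Mul(Function('K')(Function('X')(4, Mul(3, -5)), -4), 33), -23) = Mul(Mul(Add(-2, Mul(Rational(-1, 5), -4)), 33), -23) = Mul(Mul(Add(-2, Rational(4, 5)), 33), -23) = Mul(Mul(Rational(-6, 5), 33), -23) = Mul(Rational(-198, 5), -23) = Rational(4554, 5)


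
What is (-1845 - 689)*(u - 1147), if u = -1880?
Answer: 7670418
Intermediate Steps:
(-1845 - 689)*(u - 1147) = (-1845 - 689)*(-1880 - 1147) = -2534*(-3027) = 7670418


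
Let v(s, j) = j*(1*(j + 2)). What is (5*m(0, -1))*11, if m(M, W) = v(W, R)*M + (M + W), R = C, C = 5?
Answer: -55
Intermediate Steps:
R = 5
v(s, j) = j*(2 + j) (v(s, j) = j*(1*(2 + j)) = j*(2 + j))
m(M, W) = W + 36*M (m(M, W) = (5*(2 + 5))*M + (M + W) = (5*7)*M + (M + W) = 35*M + (M + W) = W + 36*M)
(5*m(0, -1))*11 = (5*(-1 + 36*0))*11 = (5*(-1 + 0))*11 = (5*(-1))*11 = -5*11 = -55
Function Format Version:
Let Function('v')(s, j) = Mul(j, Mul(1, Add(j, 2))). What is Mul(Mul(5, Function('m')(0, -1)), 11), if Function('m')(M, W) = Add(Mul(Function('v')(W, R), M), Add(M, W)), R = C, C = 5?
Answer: -55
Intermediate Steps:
R = 5
Function('v')(s, j) = Mul(j, Add(2, j)) (Function('v')(s, j) = Mul(j, Mul(1, Add(2, j))) = Mul(j, Add(2, j)))
Function('m')(M, W) = Add(W, Mul(36, M)) (Function('m')(M, W) = Add(Mul(Mul(5, Add(2, 5)), M), Add(M, W)) = Add(Mul(Mul(5, 7), M), Add(M, W)) = Add(Mul(35, M), Add(M, W)) = Add(W, Mul(36, M)))
Mul(Mul(5, Function('m')(0, -1)), 11) = Mul(Mul(5, Add(-1, Mul(36, 0))), 11) = Mul(Mul(5, Add(-1, 0)), 11) = Mul(Mul(5, -1), 11) = Mul(-5, 11) = -55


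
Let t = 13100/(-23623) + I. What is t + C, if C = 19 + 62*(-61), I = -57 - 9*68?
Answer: -104710236/23623 ≈ -4432.6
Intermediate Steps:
I = -669 (I = -57 - 612 = -669)
C = -3763 (C = 19 - 3782 = -3763)
t = -15816887/23623 (t = 13100/(-23623) - 669 = 13100*(-1/23623) - 669 = -13100/23623 - 669 = -15816887/23623 ≈ -669.55)
t + C = -15816887/23623 - 3763 = -104710236/23623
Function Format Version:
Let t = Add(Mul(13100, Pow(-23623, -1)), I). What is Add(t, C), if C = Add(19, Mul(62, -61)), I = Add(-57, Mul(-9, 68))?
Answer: Rational(-104710236, 23623) ≈ -4432.6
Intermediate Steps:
I = -669 (I = Add(-57, -612) = -669)
C = -3763 (C = Add(19, -3782) = -3763)
t = Rational(-15816887, 23623) (t = Add(Mul(13100, Pow(-23623, -1)), -669) = Add(Mul(13100, Rational(-1, 23623)), -669) = Add(Rational(-13100, 23623), -669) = Rational(-15816887, 23623) ≈ -669.55)
Add(t, C) = Add(Rational(-15816887, 23623), -3763) = Rational(-104710236, 23623)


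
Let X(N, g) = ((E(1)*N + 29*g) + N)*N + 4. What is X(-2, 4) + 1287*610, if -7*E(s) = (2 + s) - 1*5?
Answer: 5493930/7 ≈ 7.8485e+5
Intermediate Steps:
E(s) = 3/7 - s/7 (E(s) = -((2 + s) - 1*5)/7 = -((2 + s) - 5)/7 = -(-3 + s)/7 = 3/7 - s/7)
X(N, g) = 4 + N*(29*g + 9*N/7) (X(N, g) = (((3/7 - 1/7*1)*N + 29*g) + N)*N + 4 = (((3/7 - 1/7)*N + 29*g) + N)*N + 4 = ((2*N/7 + 29*g) + N)*N + 4 = ((29*g + 2*N/7) + N)*N + 4 = (29*g + 9*N/7)*N + 4 = N*(29*g + 9*N/7) + 4 = 4 + N*(29*g + 9*N/7))
X(-2, 4) + 1287*610 = (4 + (9/7)*(-2)**2 + 29*(-2)*4) + 1287*610 = (4 + (9/7)*4 - 232) + 785070 = (4 + 36/7 - 232) + 785070 = -1560/7 + 785070 = 5493930/7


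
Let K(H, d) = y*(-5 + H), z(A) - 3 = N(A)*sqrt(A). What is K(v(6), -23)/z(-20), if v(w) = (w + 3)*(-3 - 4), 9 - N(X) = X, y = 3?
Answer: -612/16829 + 11832*I*sqrt(5)/16829 ≈ -0.036366 + 1.5721*I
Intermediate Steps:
N(X) = 9 - X
z(A) = 3 + sqrt(A)*(9 - A) (z(A) = 3 + (9 - A)*sqrt(A) = 3 + sqrt(A)*(9 - A))
v(w) = -21 - 7*w (v(w) = (3 + w)*(-7) = -21 - 7*w)
K(H, d) = -15 + 3*H (K(H, d) = 3*(-5 + H) = -15 + 3*H)
K(v(6), -23)/z(-20) = (-15 + 3*(-21 - 7*6))/(3 + sqrt(-20)*(9 - 1*(-20))) = (-15 + 3*(-21 - 42))/(3 + (2*I*sqrt(5))*(9 + 20)) = (-15 + 3*(-63))/(3 + (2*I*sqrt(5))*29) = (-15 - 189)/(3 + 58*I*sqrt(5)) = -204/(3 + 58*I*sqrt(5))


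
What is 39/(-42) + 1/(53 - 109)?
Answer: -53/56 ≈ -0.94643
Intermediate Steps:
39/(-42) + 1/(53 - 109) = 39*(-1/42) + 1/(-56) = -13/14 - 1/56 = -53/56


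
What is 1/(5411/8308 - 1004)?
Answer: -8308/8335821 ≈ -0.00099666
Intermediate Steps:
1/(5411/8308 - 1004) = 1/(-8335821/8308) = -8308/8335821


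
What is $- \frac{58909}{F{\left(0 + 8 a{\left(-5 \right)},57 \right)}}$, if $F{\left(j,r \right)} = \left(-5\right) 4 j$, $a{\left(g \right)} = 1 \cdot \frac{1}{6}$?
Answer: $\frac{176727}{80} \approx 2209.1$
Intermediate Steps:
$a{\left(g \right)} = \frac{1}{6}$ ($a{\left(g \right)} = 1 \cdot \frac{1}{6} = \frac{1}{6}$)
$F{\left(j,r \right)} = - 20 j$
$- \frac{58909}{F{\left(0 + 8 a{\left(-5 \right)},57 \right)}} = - \frac{58909}{\left(-20\right) \left(0 + 8 \cdot \frac{1}{6}\right)} = - \frac{58909}{\left(-20\right) \left(0 + \frac{4}{3}\right)} = - \frac{58909}{\left(-20\right) \frac{4}{3}} = - \frac{58909}{- \frac{80}{3}} = \left(-58909\right) \left(- \frac{3}{80}\right) = \frac{176727}{80}$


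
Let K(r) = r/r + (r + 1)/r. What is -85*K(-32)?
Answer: -5355/32 ≈ -167.34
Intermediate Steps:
K(r) = 1 + (1 + r)/r
-85*K(-32) = -85*(2 + 1/(-32)) = -85*(2 - 1/32) = -85*63/32 = -5355/32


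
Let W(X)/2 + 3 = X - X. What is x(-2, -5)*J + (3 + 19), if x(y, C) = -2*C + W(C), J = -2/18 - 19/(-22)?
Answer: 2476/99 ≈ 25.010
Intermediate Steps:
W(X) = -6 (W(X) = -6 + 2*(X - X) = -6 + 2*0 = -6 + 0 = -6)
J = 149/198 (J = -2*1/18 - 19*(-1/22) = -⅑ + 19/22 = 149/198 ≈ 0.75253)
x(y, C) = -6 - 2*C (x(y, C) = -2*C - 6 = -6 - 2*C)
x(-2, -5)*J + (3 + 19) = (-6 - 2*(-5))*(149/198) + (3 + 19) = (-6 + 10)*(149/198) + 22 = 4*(149/198) + 22 = 298/99 + 22 = 2476/99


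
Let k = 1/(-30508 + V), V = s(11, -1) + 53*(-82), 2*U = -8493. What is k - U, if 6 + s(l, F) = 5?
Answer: 296023513/69710 ≈ 4246.5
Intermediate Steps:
U = -8493/2 (U = (1/2)*(-8493) = -8493/2 ≈ -4246.5)
s(l, F) = -1 (s(l, F) = -6 + 5 = -1)
V = -4347 (V = -1 + 53*(-82) = -1 - 4346 = -4347)
k = -1/34855 (k = 1/(-30508 - 4347) = 1/(-34855) = -1/34855 ≈ -2.8690e-5)
k - U = -1/34855 - 1*(-8493/2) = -1/34855 + 8493/2 = 296023513/69710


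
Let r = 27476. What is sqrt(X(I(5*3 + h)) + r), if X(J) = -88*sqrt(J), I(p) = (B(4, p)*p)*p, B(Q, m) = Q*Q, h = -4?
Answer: 2*sqrt(5901) ≈ 153.64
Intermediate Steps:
B(Q, m) = Q**2
I(p) = 16*p**2 (I(p) = (4**2*p)*p = (16*p)*p = 16*p**2)
sqrt(X(I(5*3 + h)) + r) = sqrt(-88*sqrt(16*(5*3 - 4)**2) + 27476) = sqrt(-88*sqrt(16*(15 - 4)**2) + 27476) = sqrt(-88*sqrt(16*11**2) + 27476) = sqrt(-88*sqrt(16*121) + 27476) = sqrt(-88*sqrt(1936) + 27476) = sqrt(-88*44 + 27476) = sqrt(-3872 + 27476) = sqrt(23604) = 2*sqrt(5901)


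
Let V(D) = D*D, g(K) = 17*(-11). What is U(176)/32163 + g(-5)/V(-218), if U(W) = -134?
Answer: -12382697/1528514412 ≈ -0.0081011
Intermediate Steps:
g(K) = -187
V(D) = D**2
U(176)/32163 + g(-5)/V(-218) = -134/32163 - 187/((-218)**2) = -134*1/32163 - 187/47524 = -134/32163 - 187*1/47524 = -134/32163 - 187/47524 = -12382697/1528514412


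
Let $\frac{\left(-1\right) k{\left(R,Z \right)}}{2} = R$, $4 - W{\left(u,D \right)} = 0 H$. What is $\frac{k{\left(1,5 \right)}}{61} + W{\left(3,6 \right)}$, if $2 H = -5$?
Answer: $\frac{242}{61} \approx 3.9672$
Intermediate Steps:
$H = - \frac{5}{2}$ ($H = \frac{1}{2} \left(-5\right) = - \frac{5}{2} \approx -2.5$)
$W{\left(u,D \right)} = 4$ ($W{\left(u,D \right)} = 4 - 0 \left(- \frac{5}{2}\right) = 4 - 0 = 4 + 0 = 4$)
$k{\left(R,Z \right)} = - 2 R$
$\frac{k{\left(1,5 \right)}}{61} + W{\left(3,6 \right)} = \frac{\left(-2\right) 1}{61} + 4 = \left(-2\right) \frac{1}{61} + 4 = - \frac{2}{61} + 4 = \frac{242}{61}$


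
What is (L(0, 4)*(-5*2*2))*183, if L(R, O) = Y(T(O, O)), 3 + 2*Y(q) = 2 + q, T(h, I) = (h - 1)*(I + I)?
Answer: -42090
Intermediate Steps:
T(h, I) = 2*I*(-1 + h) (T(h, I) = (-1 + h)*(2*I) = 2*I*(-1 + h))
Y(q) = -½ + q/2 (Y(q) = -3/2 + (2 + q)/2 = -3/2 + (1 + q/2) = -½ + q/2)
L(R, O) = -½ + O*(-1 + O) (L(R, O) = -½ + (2*O*(-1 + O))/2 = -½ + O*(-1 + O))
(L(0, 4)*(-5*2*2))*183 = ((-½ + 4² - 1*4)*(-5*2*2))*183 = ((-½ + 16 - 4)*(-10*2))*183 = ((23/2)*(-20))*183 = -230*183 = -42090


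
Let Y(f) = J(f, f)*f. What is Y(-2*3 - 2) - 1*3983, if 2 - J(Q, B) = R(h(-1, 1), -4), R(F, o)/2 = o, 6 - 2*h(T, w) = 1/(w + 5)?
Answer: -4063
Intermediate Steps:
h(T, w) = 3 - 1/(2*(5 + w)) (h(T, w) = 3 - 1/(2*(w + 5)) = 3 - 1/(2*(5 + w)))
R(F, o) = 2*o
J(Q, B) = 10 (J(Q, B) = 2 - 2*(-4) = 2 - 1*(-8) = 2 + 8 = 10)
Y(f) = 10*f
Y(-2*3 - 2) - 1*3983 = 10*(-2*3 - 2) - 1*3983 = 10*(-6 - 2) - 3983 = 10*(-8) - 3983 = -80 - 3983 = -4063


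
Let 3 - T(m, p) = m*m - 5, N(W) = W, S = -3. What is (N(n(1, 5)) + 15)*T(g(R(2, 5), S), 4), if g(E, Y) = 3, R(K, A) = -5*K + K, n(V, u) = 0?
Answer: -15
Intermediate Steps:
R(K, A) = -4*K
T(m, p) = 8 - m² (T(m, p) = 3 - (m*m - 5) = 3 - (m² - 5) = 3 - (-5 + m²) = 3 + (5 - m²) = 8 - m²)
(N(n(1, 5)) + 15)*T(g(R(2, 5), S), 4) = (0 + 15)*(8 - 1*3²) = 15*(8 - 1*9) = 15*(8 - 9) = 15*(-1) = -15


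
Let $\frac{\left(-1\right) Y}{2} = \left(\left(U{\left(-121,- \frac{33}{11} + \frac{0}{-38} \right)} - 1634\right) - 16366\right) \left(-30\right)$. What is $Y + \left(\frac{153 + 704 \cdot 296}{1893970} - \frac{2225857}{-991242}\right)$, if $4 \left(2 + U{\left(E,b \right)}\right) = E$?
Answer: $- \frac{507800383133491664}{469345652685} \approx -1.0819 \cdot 10^{6}$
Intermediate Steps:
$U{\left(E,b \right)} = -2 + \frac{E}{4}$
$Y = -1081935$ ($Y = - 2 \left(\left(\left(-2 + \frac{1}{4} \left(-121\right)\right) - 1634\right) - 16366\right) \left(-30\right) = - 2 \left(\left(\left(-2 - \frac{121}{4}\right) - 1634\right) - 16366\right) \left(-30\right) = - 2 \left(\left(- \frac{129}{4} - 1634\right) - 16366\right) \left(-30\right) = - 2 \left(- \frac{6665}{4} - 16366\right) \left(-30\right) = - 2 \left(\left(- \frac{72129}{4}\right) \left(-30\right)\right) = \left(-2\right) \frac{1081935}{2} = -1081935$)
$Y + \left(\frac{153 + 704 \cdot 296}{1893970} - \frac{2225857}{-991242}\right) = -1081935 + \left(\frac{153 + 704 \cdot 296}{1893970} - \frac{2225857}{-991242}\right) = -1081935 + \left(\left(153 + 208384\right) \frac{1}{1893970} - - \frac{2225857}{991242}\right) = -1081935 + \left(208537 \cdot \frac{1}{1893970} + \frac{2225857}{991242}\right) = -1081935 + \left(\frac{208537}{1893970} + \frac{2225857}{991242}\right) = -1081935 + \frac{1105604253811}{469345652685} = - \frac{507800383133491664}{469345652685}$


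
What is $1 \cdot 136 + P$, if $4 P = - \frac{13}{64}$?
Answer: $\frac{34803}{256} \approx 135.95$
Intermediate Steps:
$P = - \frac{13}{256}$ ($P = \frac{\left(-13\right) \frac{1}{64}}{4} = \frac{1}{4} \left(- \frac{13}{64}\right) = - \frac{13}{256} \approx -0.050781$)
$1 \cdot 136 + P = 1 \cdot 136 - \frac{13}{256} = 136 - \frac{13}{256} = \frac{34803}{256}$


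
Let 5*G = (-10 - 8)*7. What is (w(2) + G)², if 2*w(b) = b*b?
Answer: 13456/25 ≈ 538.24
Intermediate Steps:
w(b) = b²/2 (w(b) = (b*b)/2 = b²/2)
G = -126/5 (G = ((-10 - 8)*7)/5 = (-18*7)/5 = (⅕)*(-126) = -126/5 ≈ -25.200)
(w(2) + G)² = ((½)*2² - 126/5)² = ((½)*4 - 126/5)² = (2 - 126/5)² = (-116/5)² = 13456/25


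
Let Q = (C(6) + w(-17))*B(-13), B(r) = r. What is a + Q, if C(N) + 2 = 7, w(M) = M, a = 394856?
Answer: 395012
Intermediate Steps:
C(N) = 5 (C(N) = -2 + 7 = 5)
Q = 156 (Q = (5 - 17)*(-13) = -12*(-13) = 156)
a + Q = 394856 + 156 = 395012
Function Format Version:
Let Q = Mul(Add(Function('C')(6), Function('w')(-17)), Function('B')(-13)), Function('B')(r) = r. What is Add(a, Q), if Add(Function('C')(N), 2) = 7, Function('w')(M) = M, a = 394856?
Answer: 395012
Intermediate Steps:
Function('C')(N) = 5 (Function('C')(N) = Add(-2, 7) = 5)
Q = 156 (Q = Mul(Add(5, -17), -13) = Mul(-12, -13) = 156)
Add(a, Q) = Add(394856, 156) = 395012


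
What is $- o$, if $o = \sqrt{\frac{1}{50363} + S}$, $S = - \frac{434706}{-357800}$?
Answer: $- \frac{\sqrt{986293704904172873}}{900994070} \approx -1.1023$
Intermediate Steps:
$S = \frac{217353}{178900}$ ($S = \left(-434706\right) \left(- \frac{1}{357800}\right) = \frac{217353}{178900} \approx 1.2149$)
$o = \frac{\sqrt{986293704904172873}}{900994070}$ ($o = \sqrt{\frac{1}{50363} + \frac{217353}{178900}} = \sqrt{\frac{10946728039}{9009940700}} = \frac{\sqrt{986293704904172873}}{900994070} \approx 1.1023$)
$- o = - \frac{\sqrt{986293704904172873}}{900994070}$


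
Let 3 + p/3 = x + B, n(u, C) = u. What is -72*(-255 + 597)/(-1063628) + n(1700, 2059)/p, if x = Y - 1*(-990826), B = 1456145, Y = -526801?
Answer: 2112569768/90103384671 ≈ 0.023446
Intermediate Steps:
x = 464025 (x = -526801 - 1*(-990826) = -526801 + 990826 = 464025)
p = 5760501 (p = -9 + 3*(464025 + 1456145) = -9 + 3*1920170 = -9 + 5760510 = 5760501)
-72*(-255 + 597)/(-1063628) + n(1700, 2059)/p = -72*(-255 + 597)/(-1063628) + 1700/5760501 = -72*342*(-1/1063628) + 1700*(1/5760501) = -24624*(-1/1063628) + 100/338853 = 6156/265907 + 100/338853 = 2112569768/90103384671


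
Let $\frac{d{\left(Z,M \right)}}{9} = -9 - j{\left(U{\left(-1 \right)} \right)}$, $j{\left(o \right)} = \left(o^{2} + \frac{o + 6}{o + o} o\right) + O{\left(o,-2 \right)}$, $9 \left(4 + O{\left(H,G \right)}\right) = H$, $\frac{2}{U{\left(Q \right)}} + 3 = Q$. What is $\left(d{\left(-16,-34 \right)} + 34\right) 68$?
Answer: $-2550$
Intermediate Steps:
$U{\left(Q \right)} = \frac{2}{-3 + Q}$
$O{\left(H,G \right)} = -4 + \frac{H}{9}$
$j{\left(o \right)} = -1 + o^{2} + \frac{11 o}{18}$ ($j{\left(o \right)} = \left(o^{2} + \frac{o + 6}{o + o} o\right) + \left(-4 + \frac{o}{9}\right) = \left(o^{2} + \frac{6 + o}{2 o} o\right) + \left(-4 + \frac{o}{9}\right) = \left(o^{2} + \left(3 + \frac{o}{2}\right)\right) + \left(-4 + \frac{o}{9}\right) = \left(3 + o^{2} + \frac{o}{2}\right) + \left(-4 + \frac{o}{9}\right) = -1 + o^{2} + \frac{11 o}{18}$)
$d{\left(Z,M \right)} = - \frac{143}{2}$ ($d{\left(Z,M \right)} = 9 \left(-9 - \left(-1 + \left(\frac{2}{-3 - 1}\right)^{2} + \frac{11 \frac{2}{-3 - 1}}{18}\right)\right) = 9 \left(-9 - \left(-1 + \left(\frac{2}{-4}\right)^{2} + \frac{11 \frac{2}{-4}}{18}\right)\right) = 9 \left(-9 - \left(-1 + \left(2 \left(- \frac{1}{4}\right)\right)^{2} + \frac{11 \cdot 2 \left(- \frac{1}{4}\right)}{18}\right)\right) = 9 \left(-9 - \left(-1 + \left(- \frac{1}{2}\right)^{2} + \frac{11}{18} \left(- \frac{1}{2}\right)\right)\right) = 9 \left(-9 - \left(-1 + \frac{1}{4} - \frac{11}{36}\right)\right) = 9 \left(-9 - - \frac{19}{18}\right) = 9 \left(-9 + \frac{19}{18}\right) = 9 \left(- \frac{143}{18}\right) = - \frac{143}{2}$)
$\left(d{\left(-16,-34 \right)} + 34\right) 68 = \left(- \frac{143}{2} + 34\right) 68 = \left(- \frac{75}{2}\right) 68 = -2550$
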